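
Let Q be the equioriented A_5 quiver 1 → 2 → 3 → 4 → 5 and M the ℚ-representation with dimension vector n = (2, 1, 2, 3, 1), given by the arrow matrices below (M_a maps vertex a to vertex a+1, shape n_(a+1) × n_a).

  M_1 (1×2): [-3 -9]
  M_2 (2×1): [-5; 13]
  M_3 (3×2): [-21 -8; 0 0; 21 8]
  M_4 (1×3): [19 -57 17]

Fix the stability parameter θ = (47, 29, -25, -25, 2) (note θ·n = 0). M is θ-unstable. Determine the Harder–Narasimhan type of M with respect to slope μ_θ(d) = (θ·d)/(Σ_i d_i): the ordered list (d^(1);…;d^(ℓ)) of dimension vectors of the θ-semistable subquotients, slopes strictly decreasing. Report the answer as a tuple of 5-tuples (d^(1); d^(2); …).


Interval decomposition of M: I[1,1], I[1,5], I[3,3], I[4,4]^2.
HN type (ℓ=3): μ^(1)=47; μ^(2)=28/5; μ^(3)=-25

((1, 0, 0, 0, 0); (1, 1, 1, 1, 1); (0, 0, 1, 2, 0))


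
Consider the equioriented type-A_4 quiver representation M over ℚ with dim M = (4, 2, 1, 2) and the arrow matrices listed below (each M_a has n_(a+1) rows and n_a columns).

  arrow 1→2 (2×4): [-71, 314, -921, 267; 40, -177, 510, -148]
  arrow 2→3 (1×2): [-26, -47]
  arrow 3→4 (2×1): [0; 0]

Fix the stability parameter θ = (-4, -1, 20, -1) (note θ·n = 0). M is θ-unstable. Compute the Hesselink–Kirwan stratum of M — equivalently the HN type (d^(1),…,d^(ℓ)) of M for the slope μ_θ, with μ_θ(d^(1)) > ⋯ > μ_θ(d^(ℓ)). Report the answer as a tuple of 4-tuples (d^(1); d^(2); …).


Barcode: M ≅ I[1,1]^2, I[1,2], I[1,3], I[4,4]^2. HN layers by μ_θ (3 steps, strictly decreasing):
  μ^(1)=20; μ^(2)=-1; μ^(3)=-4

((0, 0, 1, 0); (0, 2, 0, 2); (4, 0, 0, 0))


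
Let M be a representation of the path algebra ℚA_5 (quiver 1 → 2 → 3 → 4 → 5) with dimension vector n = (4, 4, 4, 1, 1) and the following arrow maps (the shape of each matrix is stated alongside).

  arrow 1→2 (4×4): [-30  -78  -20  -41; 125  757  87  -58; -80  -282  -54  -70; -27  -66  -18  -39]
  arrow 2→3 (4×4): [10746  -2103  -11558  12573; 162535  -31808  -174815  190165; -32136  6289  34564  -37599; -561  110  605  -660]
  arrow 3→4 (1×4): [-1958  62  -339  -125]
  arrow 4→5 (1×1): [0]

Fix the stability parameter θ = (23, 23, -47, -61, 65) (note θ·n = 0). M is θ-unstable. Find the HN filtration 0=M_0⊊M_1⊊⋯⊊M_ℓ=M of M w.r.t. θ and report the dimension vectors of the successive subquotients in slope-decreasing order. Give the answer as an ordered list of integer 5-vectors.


Interval decomposition of M: I[1,1], I[1,3]^2, I[1,4], I[2,2], I[3,3], I[5,5].
HN type (ℓ=5): μ^(1)=65; μ^(2)=23; μ^(3)=-1/3; μ^(4)=-31/2; μ^(5)=-47

((0, 0, 0, 0, 1); (1, 1, 0, 0, 0); (2, 2, 2, 0, 0); (1, 1, 1, 1, 0); (0, 0, 1, 0, 0))


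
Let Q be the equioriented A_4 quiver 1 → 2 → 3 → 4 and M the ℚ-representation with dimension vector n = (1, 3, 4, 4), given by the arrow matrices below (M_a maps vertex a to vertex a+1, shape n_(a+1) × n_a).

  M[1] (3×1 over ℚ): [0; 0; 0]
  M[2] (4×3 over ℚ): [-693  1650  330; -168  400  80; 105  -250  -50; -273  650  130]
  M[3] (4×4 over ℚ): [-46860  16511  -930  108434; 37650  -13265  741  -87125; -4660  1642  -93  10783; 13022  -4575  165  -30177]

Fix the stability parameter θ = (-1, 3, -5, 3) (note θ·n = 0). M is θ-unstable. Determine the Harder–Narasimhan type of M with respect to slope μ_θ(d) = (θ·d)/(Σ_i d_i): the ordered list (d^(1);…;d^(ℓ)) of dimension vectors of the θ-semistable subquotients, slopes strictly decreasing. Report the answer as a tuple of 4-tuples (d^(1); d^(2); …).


Barcode: M ≅ I[1,1], I[2,2]^2, I[2,3], I[3,4]^3, I[4,4]. HN layers by μ_θ (3 steps, strictly decreasing):
  μ^(1)=3; μ^(2)=-1; μ^(3)=-5

((0, 2, 0, 4); (1, 1, 1, 0); (0, 0, 3, 0))


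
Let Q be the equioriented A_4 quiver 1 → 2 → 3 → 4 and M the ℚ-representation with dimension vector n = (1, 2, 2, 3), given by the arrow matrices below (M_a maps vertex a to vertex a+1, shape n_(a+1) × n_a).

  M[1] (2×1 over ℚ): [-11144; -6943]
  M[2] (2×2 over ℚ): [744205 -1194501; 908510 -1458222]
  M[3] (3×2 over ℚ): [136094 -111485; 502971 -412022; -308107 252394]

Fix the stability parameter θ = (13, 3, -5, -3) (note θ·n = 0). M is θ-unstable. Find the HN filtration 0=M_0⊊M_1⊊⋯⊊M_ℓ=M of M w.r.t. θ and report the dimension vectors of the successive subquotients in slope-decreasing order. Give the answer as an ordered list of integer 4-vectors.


Barcode: M ≅ I[1,4], I[2,2], I[3,4], I[4,4]. HN layers by μ_θ (4 steps, strictly decreasing):
  μ^(1)=3; μ^(2)=2; μ^(3)=-3; μ^(4)=-5

((0, 1, 0, 0); (1, 1, 1, 1); (0, 0, 0, 2); (0, 0, 1, 0))


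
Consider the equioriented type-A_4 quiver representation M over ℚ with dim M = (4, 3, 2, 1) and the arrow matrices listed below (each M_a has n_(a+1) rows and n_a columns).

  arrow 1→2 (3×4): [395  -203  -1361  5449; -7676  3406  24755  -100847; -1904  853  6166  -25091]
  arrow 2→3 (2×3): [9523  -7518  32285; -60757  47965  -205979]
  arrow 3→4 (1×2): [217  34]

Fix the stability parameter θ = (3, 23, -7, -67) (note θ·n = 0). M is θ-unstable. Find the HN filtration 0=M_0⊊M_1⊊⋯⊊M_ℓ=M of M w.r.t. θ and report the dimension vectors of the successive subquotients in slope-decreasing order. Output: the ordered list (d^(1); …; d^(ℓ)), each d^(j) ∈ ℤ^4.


Barcode: M ≅ I[1,1], I[1,2], I[1,3], I[1,4]. HN layers by μ_θ (4 steps, strictly decreasing):
  μ^(1)=23; μ^(2)=8; μ^(3)=3; μ^(4)=-12

((0, 1, 0, 0); (0, 1, 1, 0); (3, 0, 0, 0); (1, 1, 1, 1))


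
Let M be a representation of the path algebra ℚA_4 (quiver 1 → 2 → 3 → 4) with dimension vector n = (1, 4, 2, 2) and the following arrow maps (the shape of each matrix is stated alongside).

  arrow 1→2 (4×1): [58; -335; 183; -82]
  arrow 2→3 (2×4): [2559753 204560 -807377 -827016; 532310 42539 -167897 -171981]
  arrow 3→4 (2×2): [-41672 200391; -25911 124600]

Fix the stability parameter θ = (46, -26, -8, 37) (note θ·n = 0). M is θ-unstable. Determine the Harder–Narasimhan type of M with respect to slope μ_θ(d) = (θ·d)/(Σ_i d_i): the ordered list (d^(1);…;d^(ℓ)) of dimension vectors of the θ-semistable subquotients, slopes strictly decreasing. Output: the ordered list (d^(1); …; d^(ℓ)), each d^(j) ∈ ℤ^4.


Interval decomposition of M: I[1,4], I[2,2]^2, I[2,4].
HN type (ℓ=4): μ^(1)=37; μ^(2)=4; μ^(3)=-8; μ^(4)=-26

((0, 0, 0, 2); (1, 1, 1, 0); (0, 0, 1, 0); (0, 3, 0, 0))


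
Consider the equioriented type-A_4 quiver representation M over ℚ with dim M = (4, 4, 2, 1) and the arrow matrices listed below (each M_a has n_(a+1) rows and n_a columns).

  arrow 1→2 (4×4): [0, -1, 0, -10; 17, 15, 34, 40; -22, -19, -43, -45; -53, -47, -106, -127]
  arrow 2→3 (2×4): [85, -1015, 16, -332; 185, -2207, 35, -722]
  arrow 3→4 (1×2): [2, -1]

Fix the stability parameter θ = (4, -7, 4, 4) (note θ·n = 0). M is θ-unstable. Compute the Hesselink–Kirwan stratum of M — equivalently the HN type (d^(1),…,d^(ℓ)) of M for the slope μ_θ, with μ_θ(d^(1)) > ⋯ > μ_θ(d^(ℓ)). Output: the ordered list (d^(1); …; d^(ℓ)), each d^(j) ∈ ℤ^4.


Barcode: M ≅ I[1,2]^2, I[1,3], I[1,4]. HN layers by μ_θ (2 steps, strictly decreasing):
  μ^(1)=4; μ^(2)=-3/2

((0, 0, 2, 1); (4, 4, 0, 0))


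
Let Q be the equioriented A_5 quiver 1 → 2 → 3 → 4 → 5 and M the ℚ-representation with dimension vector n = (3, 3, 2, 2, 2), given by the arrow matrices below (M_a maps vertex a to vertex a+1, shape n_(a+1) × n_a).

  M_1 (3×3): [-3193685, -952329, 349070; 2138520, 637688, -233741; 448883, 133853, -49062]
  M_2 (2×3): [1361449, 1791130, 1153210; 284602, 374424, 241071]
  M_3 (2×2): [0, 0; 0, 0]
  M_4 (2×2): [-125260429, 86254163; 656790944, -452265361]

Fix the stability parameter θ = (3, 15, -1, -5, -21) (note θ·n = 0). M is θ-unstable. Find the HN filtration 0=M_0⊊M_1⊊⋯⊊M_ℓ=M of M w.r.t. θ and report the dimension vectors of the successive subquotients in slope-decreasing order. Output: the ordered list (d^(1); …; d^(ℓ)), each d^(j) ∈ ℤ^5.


Via rank(M_{q-1}∘⋯∘M_p): M ≅ I[1,2], I[1,3]^2, I[4,5]^2.
μ_θ-semistable layers: μ^(1)=15; μ^(2)=7; μ^(3)=3; μ^(4)=-13

((0, 1, 0, 0, 0); (0, 2, 2, 0, 0); (3, 0, 0, 0, 0); (0, 0, 0, 2, 2))


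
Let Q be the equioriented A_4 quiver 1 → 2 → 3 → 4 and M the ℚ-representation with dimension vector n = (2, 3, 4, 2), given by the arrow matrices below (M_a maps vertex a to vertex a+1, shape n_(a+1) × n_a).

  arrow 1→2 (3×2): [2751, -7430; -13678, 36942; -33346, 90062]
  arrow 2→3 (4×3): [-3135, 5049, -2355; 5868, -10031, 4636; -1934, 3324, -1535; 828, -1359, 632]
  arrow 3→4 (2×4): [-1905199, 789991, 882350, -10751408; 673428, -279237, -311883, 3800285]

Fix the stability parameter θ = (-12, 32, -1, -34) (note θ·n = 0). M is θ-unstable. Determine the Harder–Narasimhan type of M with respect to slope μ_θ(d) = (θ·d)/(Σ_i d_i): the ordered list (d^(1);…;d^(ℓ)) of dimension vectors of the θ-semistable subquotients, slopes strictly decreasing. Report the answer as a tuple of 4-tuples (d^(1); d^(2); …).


Interval decomposition of M: I[1,4]^2, I[2,3], I[3,3].
HN type (ℓ=3): μ^(1)=31/2; μ^(2)=-1; μ^(3)=-12

((0, 1, 1, 0); (0, 2, 3, 2); (2, 0, 0, 0))


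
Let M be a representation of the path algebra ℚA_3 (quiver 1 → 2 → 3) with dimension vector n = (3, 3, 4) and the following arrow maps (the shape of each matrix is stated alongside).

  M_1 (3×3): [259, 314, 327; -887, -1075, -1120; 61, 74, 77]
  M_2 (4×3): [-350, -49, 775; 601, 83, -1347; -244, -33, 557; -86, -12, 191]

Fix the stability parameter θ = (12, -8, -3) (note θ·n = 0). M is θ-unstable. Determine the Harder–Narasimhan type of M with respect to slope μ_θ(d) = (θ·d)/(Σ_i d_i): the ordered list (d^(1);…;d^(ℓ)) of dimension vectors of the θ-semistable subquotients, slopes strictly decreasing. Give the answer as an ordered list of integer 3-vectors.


Barcode: M ≅ I[1,1], I[1,3]^2, I[2,3], I[3,3]. HN layers by μ_θ (4 steps, strictly decreasing):
  μ^(1)=12; μ^(2)=1/3; μ^(3)=-3; μ^(4)=-8

((1, 0, 0); (2, 2, 2); (0, 0, 2); (0, 1, 0))


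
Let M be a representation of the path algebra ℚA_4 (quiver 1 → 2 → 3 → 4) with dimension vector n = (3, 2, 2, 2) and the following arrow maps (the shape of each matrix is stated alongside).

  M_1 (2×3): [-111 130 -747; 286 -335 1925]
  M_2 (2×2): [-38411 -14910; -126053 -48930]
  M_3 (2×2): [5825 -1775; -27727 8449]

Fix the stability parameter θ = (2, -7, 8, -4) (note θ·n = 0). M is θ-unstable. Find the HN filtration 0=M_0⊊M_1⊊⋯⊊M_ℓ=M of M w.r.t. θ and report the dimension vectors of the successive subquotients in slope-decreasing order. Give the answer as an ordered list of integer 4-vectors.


Barcode: M ≅ I[1,1], I[1,2], I[1,3], I[3,4], I[4,4]. HN layers by μ_θ (4 steps, strictly decreasing):
  μ^(1)=8; μ^(2)=2; μ^(3)=-5/2; μ^(4)=-4

((0, 0, 1, 0); (1, 0, 1, 1); (2, 2, 0, 0); (0, 0, 0, 1))


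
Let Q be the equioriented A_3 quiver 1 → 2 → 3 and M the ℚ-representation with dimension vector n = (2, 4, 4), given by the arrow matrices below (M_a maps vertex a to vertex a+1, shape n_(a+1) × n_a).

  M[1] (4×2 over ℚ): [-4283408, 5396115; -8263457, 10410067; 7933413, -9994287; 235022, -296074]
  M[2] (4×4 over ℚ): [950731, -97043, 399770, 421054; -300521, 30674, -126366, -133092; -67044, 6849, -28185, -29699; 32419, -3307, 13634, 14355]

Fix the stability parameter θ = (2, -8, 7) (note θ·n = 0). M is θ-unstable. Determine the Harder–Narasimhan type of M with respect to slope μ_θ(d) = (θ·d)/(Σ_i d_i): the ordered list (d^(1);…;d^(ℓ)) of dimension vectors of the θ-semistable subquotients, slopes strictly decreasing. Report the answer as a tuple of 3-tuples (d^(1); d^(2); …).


Interval decomposition of M: I[1,3]^2, I[2,3]^2.
HN type (ℓ=3): μ^(1)=7; μ^(2)=-3; μ^(3)=-8

((0, 0, 4); (2, 2, 0); (0, 2, 0))


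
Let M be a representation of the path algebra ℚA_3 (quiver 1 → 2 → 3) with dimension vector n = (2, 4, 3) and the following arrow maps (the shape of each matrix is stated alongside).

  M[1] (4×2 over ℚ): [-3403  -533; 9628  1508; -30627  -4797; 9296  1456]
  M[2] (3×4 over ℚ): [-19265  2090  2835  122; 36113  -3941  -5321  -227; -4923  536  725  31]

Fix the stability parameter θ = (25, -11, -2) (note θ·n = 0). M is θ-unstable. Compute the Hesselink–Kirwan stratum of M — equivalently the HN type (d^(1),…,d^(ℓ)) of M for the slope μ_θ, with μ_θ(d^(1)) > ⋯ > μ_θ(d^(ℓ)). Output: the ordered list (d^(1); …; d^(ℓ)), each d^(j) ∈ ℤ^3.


Via rank(M_{q-1}∘⋯∘M_p): M ≅ I[1,1], I[1,3], I[2,2], I[2,3]^2.
μ_θ-semistable layers: μ^(1)=25; μ^(2)=4; μ^(3)=-2; μ^(4)=-11

((1, 0, 0); (1, 1, 1); (0, 0, 2); (0, 3, 0))


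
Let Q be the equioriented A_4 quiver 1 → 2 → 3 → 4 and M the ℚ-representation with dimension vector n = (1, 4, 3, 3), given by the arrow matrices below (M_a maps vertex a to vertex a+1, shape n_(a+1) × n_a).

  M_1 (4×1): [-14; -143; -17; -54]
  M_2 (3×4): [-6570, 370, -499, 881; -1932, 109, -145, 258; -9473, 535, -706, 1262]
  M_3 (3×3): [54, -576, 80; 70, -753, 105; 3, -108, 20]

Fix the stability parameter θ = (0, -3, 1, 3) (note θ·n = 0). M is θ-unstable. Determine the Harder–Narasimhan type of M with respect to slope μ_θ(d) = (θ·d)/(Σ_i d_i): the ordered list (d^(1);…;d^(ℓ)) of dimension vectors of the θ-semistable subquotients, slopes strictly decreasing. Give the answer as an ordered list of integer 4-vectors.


Via rank(M_{q-1}∘⋯∘M_p): M ≅ I[1,4], I[2,2], I[2,3], I[2,4], I[4,4].
μ_θ-semistable layers: μ^(1)=3; μ^(2)=1; μ^(3)=-3/2; μ^(4)=-3

((0, 0, 0, 3); (0, 0, 3, 0); (1, 1, 0, 0); (0, 3, 0, 0))


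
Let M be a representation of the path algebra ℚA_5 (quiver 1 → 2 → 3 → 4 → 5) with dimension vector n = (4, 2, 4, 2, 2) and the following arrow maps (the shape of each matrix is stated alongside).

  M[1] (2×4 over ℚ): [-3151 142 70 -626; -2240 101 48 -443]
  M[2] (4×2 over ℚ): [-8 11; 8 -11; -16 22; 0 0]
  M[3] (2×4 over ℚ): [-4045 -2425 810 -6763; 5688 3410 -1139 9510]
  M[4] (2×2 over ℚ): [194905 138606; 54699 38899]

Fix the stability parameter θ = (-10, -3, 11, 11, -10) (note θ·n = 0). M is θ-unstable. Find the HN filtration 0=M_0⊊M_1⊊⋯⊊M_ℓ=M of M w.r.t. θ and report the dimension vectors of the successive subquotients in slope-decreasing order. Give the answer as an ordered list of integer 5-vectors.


Via rank(M_{q-1}∘⋯∘M_p): M ≅ I[1,1]^2, I[1,2], I[1,3], I[3,3], I[3,5]^2.
μ_θ-semistable layers: μ^(1)=11; μ^(2)=4; μ^(3)=-3; μ^(4)=-10

((0, 0, 2, 0, 0); (0, 0, 2, 2, 2); (0, 2, 0, 0, 0); (4, 0, 0, 0, 0))


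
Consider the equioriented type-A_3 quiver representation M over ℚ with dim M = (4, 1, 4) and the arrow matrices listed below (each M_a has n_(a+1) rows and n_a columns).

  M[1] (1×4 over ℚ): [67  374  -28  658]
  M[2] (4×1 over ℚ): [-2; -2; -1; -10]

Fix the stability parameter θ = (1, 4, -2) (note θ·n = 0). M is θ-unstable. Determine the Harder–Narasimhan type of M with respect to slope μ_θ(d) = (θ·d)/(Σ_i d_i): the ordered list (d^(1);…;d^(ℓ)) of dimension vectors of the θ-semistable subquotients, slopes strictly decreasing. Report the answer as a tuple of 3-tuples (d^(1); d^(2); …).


Interval decomposition of M: I[1,1]^3, I[1,3], I[3,3]^3.
HN type (ℓ=2): μ^(1)=1; μ^(2)=-2

((4, 1, 1); (0, 0, 3))


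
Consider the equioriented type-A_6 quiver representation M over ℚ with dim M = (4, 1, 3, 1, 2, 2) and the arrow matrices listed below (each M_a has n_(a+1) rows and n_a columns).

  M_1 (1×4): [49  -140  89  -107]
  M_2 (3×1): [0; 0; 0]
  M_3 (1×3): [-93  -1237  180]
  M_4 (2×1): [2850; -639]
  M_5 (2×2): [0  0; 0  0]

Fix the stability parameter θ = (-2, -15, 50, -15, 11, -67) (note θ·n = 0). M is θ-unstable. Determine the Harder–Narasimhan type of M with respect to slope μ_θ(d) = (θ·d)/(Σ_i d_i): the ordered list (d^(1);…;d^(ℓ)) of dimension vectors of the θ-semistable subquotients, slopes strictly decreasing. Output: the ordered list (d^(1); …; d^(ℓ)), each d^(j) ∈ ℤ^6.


Interval decomposition of M: I[1,1]^3, I[1,2], I[3,3]^2, I[3,5], I[5,5], I[6,6]^2.
HN type (ℓ=6): μ^(1)=50; μ^(2)=46/3; μ^(3)=11; μ^(4)=-2; μ^(5)=-17/2; μ^(6)=-67

((0, 0, 2, 0, 0, 0); (0, 0, 1, 1, 1, 0); (0, 0, 0, 0, 1, 0); (3, 0, 0, 0, 0, 0); (1, 1, 0, 0, 0, 0); (0, 0, 0, 0, 0, 2))


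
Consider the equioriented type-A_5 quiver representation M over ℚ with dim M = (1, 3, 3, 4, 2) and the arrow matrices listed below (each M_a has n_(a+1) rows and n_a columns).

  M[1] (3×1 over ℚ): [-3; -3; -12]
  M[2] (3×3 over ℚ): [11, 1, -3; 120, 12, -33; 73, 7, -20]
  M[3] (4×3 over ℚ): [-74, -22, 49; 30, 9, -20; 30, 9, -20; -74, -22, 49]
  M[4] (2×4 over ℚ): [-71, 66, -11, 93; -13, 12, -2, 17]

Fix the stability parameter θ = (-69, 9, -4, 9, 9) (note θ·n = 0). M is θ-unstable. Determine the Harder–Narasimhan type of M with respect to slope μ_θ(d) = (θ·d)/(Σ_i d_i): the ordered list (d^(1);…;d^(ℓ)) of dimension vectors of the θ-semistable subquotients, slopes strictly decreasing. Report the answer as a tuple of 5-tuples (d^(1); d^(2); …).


Barcode: M ≅ I[1,2], I[2,4], I[2,5], I[3,3], I[4,4], I[4,5]. HN layers by μ_θ (4 steps, strictly decreasing):
  μ^(1)=9; μ^(2)=5/2; μ^(3)=-4; μ^(4)=-69

((0, 1, 0, 4, 2); (0, 2, 2, 0, 0); (0, 0, 1, 0, 0); (1, 0, 0, 0, 0))


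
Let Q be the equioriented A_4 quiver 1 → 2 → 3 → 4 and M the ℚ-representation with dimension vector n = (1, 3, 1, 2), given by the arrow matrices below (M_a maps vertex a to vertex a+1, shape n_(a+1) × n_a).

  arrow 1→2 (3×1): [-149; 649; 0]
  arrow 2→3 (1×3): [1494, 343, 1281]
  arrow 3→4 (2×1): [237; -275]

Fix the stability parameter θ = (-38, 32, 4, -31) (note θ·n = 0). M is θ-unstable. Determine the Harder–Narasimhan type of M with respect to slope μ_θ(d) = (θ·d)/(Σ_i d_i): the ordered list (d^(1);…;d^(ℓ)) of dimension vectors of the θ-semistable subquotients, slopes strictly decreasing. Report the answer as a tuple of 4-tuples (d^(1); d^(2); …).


Interval decomposition of M: I[1,4], I[2,2]^2, I[4,4].
HN type (ℓ=4): μ^(1)=32; μ^(2)=5/3; μ^(3)=-31; μ^(4)=-38

((0, 2, 0, 0); (0, 1, 1, 1); (0, 0, 0, 1); (1, 0, 0, 0))


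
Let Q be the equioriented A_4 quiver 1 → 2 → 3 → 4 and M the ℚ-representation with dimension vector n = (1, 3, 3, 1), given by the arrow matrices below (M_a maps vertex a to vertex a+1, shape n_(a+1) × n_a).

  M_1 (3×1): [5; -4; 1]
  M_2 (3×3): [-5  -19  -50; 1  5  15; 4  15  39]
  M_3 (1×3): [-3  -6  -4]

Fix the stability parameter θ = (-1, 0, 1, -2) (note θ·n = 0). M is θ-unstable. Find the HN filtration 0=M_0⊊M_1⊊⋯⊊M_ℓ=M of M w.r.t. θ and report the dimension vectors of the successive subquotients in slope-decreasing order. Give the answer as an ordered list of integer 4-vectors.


Via rank(M_{q-1}∘⋯∘M_p): M ≅ I[1,4], I[2,3]^2.
μ_θ-semistable layers: μ^(1)=1; μ^(2)=0; μ^(3)=-1/3; μ^(4)=-1

((0, 0, 2, 0); (0, 2, 0, 0); (0, 1, 1, 1); (1, 0, 0, 0))


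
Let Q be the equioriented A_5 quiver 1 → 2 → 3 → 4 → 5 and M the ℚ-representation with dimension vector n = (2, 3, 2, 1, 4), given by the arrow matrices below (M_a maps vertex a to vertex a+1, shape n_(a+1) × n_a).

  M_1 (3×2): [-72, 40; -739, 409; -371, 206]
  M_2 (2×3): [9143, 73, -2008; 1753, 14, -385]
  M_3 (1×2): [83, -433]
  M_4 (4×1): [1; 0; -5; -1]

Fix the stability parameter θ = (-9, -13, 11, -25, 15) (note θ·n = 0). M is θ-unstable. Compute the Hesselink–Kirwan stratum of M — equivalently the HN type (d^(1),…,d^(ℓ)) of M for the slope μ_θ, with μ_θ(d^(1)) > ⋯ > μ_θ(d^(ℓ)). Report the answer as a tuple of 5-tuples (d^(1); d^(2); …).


Via rank(M_{q-1}∘⋯∘M_p): M ≅ I[1,3], I[1,5], I[2,2], I[5,5]^3.
μ_θ-semistable layers: μ^(1)=15; μ^(2)=11; μ^(3)=-7; μ^(4)=-11; μ^(5)=-13

((0, 0, 0, 0, 4); (0, 0, 1, 0, 0); (0, 0, 1, 1, 0); (2, 2, 0, 0, 0); (0, 1, 0, 0, 0))


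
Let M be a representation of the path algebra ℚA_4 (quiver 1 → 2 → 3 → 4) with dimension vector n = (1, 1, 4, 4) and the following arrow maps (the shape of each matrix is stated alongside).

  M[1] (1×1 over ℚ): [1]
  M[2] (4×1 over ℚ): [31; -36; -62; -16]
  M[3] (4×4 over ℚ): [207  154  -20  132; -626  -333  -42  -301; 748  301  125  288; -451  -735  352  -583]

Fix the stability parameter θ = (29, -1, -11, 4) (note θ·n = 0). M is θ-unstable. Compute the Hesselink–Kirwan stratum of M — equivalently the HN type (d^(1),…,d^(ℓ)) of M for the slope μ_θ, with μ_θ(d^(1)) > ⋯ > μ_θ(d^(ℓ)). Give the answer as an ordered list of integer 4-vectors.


Barcode: M ≅ I[1,4], I[3,3], I[3,4]^2, I[4,4]. HN layers by μ_θ (3 steps, strictly decreasing):
  μ^(1)=21/4; μ^(2)=4; μ^(3)=-11

((1, 1, 1, 1); (0, 0, 0, 3); (0, 0, 3, 0))


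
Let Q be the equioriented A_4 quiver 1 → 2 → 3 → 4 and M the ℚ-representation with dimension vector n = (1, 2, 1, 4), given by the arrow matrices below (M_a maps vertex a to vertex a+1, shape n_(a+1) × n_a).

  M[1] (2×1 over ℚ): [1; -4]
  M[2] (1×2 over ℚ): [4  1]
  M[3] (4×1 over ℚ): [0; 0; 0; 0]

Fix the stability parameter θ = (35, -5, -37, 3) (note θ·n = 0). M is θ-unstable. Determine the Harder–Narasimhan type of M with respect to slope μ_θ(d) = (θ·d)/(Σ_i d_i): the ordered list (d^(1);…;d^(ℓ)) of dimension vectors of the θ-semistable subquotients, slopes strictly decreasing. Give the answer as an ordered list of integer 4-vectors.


Interval decomposition of M: I[1,2], I[2,3], I[4,4]^4.
HN type (ℓ=3): μ^(1)=15; μ^(2)=3; μ^(3)=-21

((1, 1, 0, 0); (0, 0, 0, 4); (0, 1, 1, 0))


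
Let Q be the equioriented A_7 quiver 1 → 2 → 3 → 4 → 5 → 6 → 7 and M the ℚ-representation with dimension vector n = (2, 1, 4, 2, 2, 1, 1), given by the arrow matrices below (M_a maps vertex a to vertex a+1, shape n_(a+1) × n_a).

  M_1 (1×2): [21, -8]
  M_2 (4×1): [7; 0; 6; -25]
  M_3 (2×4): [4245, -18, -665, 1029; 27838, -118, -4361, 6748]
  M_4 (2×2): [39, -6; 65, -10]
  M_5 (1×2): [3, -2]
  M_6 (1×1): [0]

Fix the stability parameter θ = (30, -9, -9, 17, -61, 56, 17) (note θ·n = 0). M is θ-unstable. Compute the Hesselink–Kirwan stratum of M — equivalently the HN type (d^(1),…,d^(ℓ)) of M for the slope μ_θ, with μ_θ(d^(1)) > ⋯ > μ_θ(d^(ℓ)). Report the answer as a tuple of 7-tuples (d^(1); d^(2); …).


Via rank(M_{q-1}∘⋯∘M_p): M ≅ I[1,1], I[1,3], I[3,3], I[3,4], I[3,6], I[5,5], I[7,7].
μ_θ-semistable layers: μ^(1)=56; μ^(2)=30; μ^(3)=17; μ^(4)=4; μ^(5)=-9; μ^(6)=-53/3; μ^(7)=-61

((0, 0, 0, 0, 0, 1, 0); (1, 0, 0, 0, 0, 0, 0); (0, 0, 0, 1, 0, 0, 1); (1, 1, 1, 0, 0, 0, 0); (0, 0, 2, 0, 0, 0, 0); (0, 0, 1, 1, 1, 0, 0); (0, 0, 0, 0, 1, 0, 0))


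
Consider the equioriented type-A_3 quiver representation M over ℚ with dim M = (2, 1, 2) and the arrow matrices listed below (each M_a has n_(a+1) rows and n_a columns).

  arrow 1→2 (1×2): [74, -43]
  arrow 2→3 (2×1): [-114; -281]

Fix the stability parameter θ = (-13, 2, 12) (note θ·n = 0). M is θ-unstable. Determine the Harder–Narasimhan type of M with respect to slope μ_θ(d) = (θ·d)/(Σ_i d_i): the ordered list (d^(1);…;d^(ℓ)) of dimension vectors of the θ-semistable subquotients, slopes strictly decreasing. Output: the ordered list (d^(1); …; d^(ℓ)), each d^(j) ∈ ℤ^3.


Barcode: M ≅ I[1,1], I[1,3], I[3,3]. HN layers by μ_θ (3 steps, strictly decreasing):
  μ^(1)=12; μ^(2)=2; μ^(3)=-13

((0, 0, 2); (0, 1, 0); (2, 0, 0))


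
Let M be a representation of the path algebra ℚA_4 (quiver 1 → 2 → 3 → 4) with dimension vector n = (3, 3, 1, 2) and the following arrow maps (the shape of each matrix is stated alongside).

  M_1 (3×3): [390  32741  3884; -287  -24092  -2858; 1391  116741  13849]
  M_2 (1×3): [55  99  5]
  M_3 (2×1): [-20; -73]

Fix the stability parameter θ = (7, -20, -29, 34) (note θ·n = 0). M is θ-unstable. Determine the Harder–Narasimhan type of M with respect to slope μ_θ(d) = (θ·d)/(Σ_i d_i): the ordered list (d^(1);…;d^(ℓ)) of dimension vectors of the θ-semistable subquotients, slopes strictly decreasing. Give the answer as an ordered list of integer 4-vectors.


Barcode: M ≅ I[1,2]^2, I[1,4], I[4,4]. HN layers by μ_θ (3 steps, strictly decreasing):
  μ^(1)=34; μ^(2)=-13/2; μ^(3)=-14

((0, 0, 0, 2); (2, 2, 0, 0); (1, 1, 1, 0))


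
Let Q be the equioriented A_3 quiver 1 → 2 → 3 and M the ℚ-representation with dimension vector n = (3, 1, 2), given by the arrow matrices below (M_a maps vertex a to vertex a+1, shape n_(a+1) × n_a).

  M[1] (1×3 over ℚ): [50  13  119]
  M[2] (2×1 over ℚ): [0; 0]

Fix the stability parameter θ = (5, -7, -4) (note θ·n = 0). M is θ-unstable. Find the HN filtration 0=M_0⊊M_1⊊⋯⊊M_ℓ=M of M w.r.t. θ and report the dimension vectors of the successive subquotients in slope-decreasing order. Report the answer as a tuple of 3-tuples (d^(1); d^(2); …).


Interval decomposition of M: I[1,1]^2, I[1,2], I[3,3]^2.
HN type (ℓ=3): μ^(1)=5; μ^(2)=-1; μ^(3)=-4

((2, 0, 0); (1, 1, 0); (0, 0, 2))


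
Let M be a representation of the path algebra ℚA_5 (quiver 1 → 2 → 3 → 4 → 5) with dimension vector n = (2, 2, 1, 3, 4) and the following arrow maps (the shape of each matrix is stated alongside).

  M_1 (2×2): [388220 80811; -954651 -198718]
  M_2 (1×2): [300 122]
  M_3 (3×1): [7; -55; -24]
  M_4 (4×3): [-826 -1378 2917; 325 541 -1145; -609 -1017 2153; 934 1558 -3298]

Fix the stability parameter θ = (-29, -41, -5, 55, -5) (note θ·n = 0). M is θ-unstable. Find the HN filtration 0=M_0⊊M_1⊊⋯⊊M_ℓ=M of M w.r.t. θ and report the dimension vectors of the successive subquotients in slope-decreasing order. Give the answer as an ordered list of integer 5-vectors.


Interval decomposition of M: I[1,2], I[1,4], I[4,5]^2, I[5,5]^2.
HN type (ℓ=4): μ^(1)=55; μ^(2)=25; μ^(3)=-5; μ^(4)=-35

((0, 0, 0, 1, 0); (0, 0, 0, 2, 2); (0, 0, 1, 0, 2); (2, 2, 0, 0, 0))


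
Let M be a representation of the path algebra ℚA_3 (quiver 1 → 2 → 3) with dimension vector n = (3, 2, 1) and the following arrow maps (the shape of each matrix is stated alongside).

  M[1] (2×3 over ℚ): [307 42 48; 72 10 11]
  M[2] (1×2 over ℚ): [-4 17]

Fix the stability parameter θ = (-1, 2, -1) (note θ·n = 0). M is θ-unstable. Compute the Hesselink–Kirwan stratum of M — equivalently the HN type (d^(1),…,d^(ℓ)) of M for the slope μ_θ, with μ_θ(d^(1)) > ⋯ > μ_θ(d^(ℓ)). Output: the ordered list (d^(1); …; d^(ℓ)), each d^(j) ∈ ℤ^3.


Barcode: M ≅ I[1,1], I[1,2], I[1,3]. HN layers by μ_θ (3 steps, strictly decreasing):
  μ^(1)=2; μ^(2)=1/2; μ^(3)=-1

((0, 1, 0); (0, 1, 1); (3, 0, 0))


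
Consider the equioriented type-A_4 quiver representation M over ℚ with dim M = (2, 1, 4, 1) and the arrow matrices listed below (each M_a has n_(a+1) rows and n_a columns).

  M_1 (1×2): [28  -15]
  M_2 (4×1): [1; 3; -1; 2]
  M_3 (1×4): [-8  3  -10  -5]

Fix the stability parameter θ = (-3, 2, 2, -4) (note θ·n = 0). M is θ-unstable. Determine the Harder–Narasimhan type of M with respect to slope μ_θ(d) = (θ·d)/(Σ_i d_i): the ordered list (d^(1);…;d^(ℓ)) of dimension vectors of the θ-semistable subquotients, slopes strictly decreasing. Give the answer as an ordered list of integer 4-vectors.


Via rank(M_{q-1}∘⋯∘M_p): M ≅ I[1,1], I[1,4], I[3,3]^3.
μ_θ-semistable layers: μ^(1)=2; μ^(2)=0; μ^(3)=-3

((0, 0, 3, 0); (0, 1, 1, 1); (2, 0, 0, 0))


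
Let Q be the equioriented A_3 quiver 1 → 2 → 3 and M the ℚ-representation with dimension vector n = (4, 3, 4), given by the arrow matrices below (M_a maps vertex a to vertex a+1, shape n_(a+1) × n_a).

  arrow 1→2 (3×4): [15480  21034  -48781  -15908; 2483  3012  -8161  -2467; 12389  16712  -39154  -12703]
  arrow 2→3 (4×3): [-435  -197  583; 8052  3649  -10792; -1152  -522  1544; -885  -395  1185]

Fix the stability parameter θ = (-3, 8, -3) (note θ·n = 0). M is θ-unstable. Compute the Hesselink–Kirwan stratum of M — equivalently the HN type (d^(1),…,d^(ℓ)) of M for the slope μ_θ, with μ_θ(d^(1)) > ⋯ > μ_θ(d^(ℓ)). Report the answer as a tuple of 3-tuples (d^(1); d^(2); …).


Via rank(M_{q-1}∘⋯∘M_p): M ≅ I[1,1], I[1,2], I[1,3]^2, I[3,3]^2.
μ_θ-semistable layers: μ^(1)=8; μ^(2)=5/2; μ^(3)=-3

((0, 1, 0); (0, 2, 2); (4, 0, 2))


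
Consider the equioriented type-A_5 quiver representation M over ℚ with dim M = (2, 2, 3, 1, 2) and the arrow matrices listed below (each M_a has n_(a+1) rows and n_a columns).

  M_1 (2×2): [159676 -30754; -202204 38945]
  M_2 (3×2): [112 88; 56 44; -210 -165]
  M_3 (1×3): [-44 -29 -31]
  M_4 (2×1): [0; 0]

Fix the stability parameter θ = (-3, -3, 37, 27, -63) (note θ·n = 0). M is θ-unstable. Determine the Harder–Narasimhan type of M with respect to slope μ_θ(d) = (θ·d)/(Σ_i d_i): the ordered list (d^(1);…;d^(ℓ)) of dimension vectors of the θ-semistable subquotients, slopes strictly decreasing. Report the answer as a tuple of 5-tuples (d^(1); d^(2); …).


Barcode: M ≅ I[1,2], I[1,4], I[3,3]^2, I[5,5]^2. HN layers by μ_θ (4 steps, strictly decreasing):
  μ^(1)=37; μ^(2)=32; μ^(3)=-3; μ^(4)=-63

((0, 0, 2, 0, 0); (0, 0, 1, 1, 0); (2, 2, 0, 0, 0); (0, 0, 0, 0, 2))


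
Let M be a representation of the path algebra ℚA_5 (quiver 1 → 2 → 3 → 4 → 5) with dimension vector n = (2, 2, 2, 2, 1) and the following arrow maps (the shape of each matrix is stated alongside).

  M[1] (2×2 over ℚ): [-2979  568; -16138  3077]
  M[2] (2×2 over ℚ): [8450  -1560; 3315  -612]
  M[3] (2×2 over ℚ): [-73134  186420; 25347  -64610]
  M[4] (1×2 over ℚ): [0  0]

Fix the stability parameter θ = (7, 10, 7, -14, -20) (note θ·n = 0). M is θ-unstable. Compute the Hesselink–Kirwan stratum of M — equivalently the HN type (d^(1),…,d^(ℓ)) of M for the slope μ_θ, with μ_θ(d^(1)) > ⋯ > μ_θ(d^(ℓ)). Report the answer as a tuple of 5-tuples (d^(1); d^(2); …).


Barcode: M ≅ I[1,2], I[1,3], I[3,4], I[4,4], I[5,5]. HN layers by μ_θ (6 steps, strictly decreasing):
  μ^(1)=10; μ^(2)=17/2; μ^(3)=7; μ^(4)=-7/2; μ^(5)=-14; μ^(6)=-20

((0, 1, 0, 0, 0); (0, 1, 1, 0, 0); (2, 0, 0, 0, 0); (0, 0, 1, 1, 0); (0, 0, 0, 1, 0); (0, 0, 0, 0, 1))


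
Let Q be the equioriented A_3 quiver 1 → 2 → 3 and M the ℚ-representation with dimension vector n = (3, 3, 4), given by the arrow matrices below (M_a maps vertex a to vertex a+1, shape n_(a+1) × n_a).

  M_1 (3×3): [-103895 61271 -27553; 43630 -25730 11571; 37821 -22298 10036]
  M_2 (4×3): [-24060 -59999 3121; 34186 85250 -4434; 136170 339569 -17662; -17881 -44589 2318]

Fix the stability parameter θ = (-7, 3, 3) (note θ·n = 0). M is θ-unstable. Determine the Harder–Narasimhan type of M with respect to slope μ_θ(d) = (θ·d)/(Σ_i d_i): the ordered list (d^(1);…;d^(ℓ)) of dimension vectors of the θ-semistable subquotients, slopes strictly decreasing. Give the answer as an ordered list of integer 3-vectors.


Interval decomposition of M: I[1,3]^3, I[3,3].
HN type (ℓ=2): μ^(1)=3; μ^(2)=-7

((0, 3, 4); (3, 0, 0))


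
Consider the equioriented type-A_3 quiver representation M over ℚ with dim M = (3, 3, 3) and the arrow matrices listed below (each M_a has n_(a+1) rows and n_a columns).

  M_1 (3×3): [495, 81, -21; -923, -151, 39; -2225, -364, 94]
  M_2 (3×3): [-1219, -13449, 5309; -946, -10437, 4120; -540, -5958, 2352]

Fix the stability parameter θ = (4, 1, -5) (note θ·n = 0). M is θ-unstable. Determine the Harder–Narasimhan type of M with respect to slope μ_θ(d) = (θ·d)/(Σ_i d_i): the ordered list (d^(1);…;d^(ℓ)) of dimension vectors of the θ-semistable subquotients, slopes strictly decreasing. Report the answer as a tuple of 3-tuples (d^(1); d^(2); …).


Interval decomposition of M: I[1,1], I[1,3]^2, I[2,2], I[3,3].
HN type (ℓ=4): μ^(1)=4; μ^(2)=1; μ^(3)=0; μ^(4)=-5

((1, 0, 0); (0, 1, 0); (2, 2, 2); (0, 0, 1))


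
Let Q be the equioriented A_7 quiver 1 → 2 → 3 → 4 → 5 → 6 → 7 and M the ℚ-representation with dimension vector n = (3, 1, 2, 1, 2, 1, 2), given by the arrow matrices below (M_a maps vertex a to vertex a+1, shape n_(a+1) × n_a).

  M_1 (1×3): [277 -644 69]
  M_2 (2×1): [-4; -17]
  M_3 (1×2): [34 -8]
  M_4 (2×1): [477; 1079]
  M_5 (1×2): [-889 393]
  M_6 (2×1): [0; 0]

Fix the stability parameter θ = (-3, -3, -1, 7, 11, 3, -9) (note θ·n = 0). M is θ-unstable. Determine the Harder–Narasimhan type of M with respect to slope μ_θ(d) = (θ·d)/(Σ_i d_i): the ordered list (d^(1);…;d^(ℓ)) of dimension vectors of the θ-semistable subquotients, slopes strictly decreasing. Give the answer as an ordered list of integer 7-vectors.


Barcode: M ≅ I[1,1]^2, I[1,3], I[3,6], I[5,5], I[7,7]^2. HN layers by μ_θ (5 steps, strictly decreasing):
  μ^(1)=11; μ^(2)=7; μ^(3)=-1; μ^(4)=-3; μ^(5)=-9

((0, 0, 0, 0, 1, 0, 0); (0, 0, 0, 1, 1, 1, 0); (0, 0, 2, 0, 0, 0, 0); (3, 1, 0, 0, 0, 0, 0); (0, 0, 0, 0, 0, 0, 2))


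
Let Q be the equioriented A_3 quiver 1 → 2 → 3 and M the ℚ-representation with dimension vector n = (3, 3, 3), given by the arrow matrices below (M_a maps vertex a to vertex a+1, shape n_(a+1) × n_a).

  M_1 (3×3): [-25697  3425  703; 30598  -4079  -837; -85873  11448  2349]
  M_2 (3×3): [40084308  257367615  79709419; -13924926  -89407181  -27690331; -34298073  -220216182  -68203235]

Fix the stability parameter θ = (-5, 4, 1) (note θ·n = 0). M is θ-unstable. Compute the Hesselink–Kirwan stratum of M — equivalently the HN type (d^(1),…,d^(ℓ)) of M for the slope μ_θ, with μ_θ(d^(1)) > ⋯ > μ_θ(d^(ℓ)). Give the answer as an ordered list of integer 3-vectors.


Interval decomposition of M: I[1,2], I[1,3]^2, I[3,3].
HN type (ℓ=4): μ^(1)=4; μ^(2)=5/2; μ^(3)=1; μ^(4)=-5

((0, 1, 0); (0, 2, 2); (0, 0, 1); (3, 0, 0))


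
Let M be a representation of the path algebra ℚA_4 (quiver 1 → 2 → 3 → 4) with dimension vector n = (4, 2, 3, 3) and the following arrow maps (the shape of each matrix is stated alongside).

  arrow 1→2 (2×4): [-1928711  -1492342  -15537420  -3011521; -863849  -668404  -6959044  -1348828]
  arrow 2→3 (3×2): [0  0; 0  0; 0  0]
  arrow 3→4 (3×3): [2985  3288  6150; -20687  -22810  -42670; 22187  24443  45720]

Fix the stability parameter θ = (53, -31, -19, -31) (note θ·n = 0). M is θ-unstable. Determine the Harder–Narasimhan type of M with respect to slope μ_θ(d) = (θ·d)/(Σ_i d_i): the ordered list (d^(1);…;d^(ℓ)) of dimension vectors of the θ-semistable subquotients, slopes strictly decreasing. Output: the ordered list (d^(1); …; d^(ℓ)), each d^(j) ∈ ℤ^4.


Via rank(M_{q-1}∘⋯∘M_p): M ≅ I[1,1]^2, I[1,2]^2, I[3,3], I[3,4]^2, I[4,4].
μ_θ-semistable layers: μ^(1)=53; μ^(2)=11; μ^(3)=-19; μ^(4)=-25; μ^(5)=-31

((2, 0, 0, 0); (2, 2, 0, 0); (0, 0, 1, 0); (0, 0, 2, 2); (0, 0, 0, 1))


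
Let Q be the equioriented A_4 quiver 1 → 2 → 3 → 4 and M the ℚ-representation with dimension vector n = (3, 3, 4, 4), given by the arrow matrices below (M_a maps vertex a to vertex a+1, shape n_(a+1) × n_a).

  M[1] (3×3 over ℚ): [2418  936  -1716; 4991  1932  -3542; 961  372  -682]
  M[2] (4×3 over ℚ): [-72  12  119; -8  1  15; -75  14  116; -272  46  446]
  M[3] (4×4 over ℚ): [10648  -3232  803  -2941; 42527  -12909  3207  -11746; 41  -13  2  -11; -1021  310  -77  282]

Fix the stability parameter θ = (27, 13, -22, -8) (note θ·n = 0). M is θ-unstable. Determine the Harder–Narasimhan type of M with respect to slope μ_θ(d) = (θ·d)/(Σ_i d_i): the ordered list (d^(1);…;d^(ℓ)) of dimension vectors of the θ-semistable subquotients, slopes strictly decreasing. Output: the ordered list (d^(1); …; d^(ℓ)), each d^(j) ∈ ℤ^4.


Barcode: M ≅ I[1,1]^2, I[1,4], I[2,4]^2, I[3,4]. HN layers by μ_θ (5 steps, strictly decreasing):
  μ^(1)=27; μ^(2)=5/2; μ^(3)=-17/3; μ^(4)=-8; μ^(5)=-22

((2, 0, 0, 0); (1, 1, 1, 1); (0, 2, 2, 2); (0, 0, 0, 1); (0, 0, 1, 0))


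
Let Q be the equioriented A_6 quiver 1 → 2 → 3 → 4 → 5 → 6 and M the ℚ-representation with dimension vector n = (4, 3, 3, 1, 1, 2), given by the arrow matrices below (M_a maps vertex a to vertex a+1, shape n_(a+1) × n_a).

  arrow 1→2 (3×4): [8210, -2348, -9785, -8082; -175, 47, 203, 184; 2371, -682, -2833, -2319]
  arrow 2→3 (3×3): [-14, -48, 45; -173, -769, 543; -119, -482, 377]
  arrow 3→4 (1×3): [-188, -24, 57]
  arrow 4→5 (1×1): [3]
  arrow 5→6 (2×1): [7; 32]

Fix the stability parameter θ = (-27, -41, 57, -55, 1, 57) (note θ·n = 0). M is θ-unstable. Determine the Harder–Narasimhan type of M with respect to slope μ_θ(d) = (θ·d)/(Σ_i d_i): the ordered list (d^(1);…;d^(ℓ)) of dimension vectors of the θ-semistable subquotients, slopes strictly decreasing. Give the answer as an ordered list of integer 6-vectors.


Interval decomposition of M: I[1,1], I[1,3]^2, I[1,6], I[6,6].
HN type (ℓ=4): μ^(1)=57; μ^(2)=1; μ^(3)=-27; μ^(4)=-34

((0, 0, 2, 0, 0, 2); (0, 0, 1, 1, 1, 0); (1, 0, 0, 0, 0, 0); (3, 3, 0, 0, 0, 0))


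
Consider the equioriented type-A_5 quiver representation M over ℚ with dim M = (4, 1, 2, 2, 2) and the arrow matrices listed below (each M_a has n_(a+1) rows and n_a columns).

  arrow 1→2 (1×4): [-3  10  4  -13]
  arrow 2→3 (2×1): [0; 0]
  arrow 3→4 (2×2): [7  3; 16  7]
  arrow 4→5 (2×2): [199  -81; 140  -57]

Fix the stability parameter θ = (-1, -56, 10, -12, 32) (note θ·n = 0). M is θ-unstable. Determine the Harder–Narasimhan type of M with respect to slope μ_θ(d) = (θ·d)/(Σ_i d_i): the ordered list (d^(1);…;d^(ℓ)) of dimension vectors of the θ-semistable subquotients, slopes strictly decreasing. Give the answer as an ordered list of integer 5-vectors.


Via rank(M_{q-1}∘⋯∘M_p): M ≅ I[1,1]^3, I[1,2], I[3,5]^2.
μ_θ-semistable layers: μ^(1)=32; μ^(2)=-1; μ^(3)=-57/2

((0, 0, 0, 0, 2); (3, 0, 2, 2, 0); (1, 1, 0, 0, 0))


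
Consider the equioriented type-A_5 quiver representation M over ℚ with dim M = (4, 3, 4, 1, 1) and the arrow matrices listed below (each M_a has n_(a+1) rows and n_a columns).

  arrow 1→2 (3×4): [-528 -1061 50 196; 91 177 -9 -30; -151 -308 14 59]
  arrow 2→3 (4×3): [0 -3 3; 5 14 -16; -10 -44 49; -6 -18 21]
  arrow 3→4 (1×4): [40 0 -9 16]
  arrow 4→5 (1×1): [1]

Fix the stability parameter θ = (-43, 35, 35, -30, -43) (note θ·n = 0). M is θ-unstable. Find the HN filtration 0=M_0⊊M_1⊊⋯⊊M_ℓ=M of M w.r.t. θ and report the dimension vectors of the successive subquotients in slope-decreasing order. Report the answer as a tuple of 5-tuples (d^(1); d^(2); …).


Via rank(M_{q-1}∘⋯∘M_p): M ≅ I[1,1], I[1,3]^2, I[1,5], I[3,3].
μ_θ-semistable layers: μ^(1)=35; μ^(2)=-3/4; μ^(3)=-43

((0, 2, 3, 0, 0); (0, 1, 1, 1, 1); (4, 0, 0, 0, 0))


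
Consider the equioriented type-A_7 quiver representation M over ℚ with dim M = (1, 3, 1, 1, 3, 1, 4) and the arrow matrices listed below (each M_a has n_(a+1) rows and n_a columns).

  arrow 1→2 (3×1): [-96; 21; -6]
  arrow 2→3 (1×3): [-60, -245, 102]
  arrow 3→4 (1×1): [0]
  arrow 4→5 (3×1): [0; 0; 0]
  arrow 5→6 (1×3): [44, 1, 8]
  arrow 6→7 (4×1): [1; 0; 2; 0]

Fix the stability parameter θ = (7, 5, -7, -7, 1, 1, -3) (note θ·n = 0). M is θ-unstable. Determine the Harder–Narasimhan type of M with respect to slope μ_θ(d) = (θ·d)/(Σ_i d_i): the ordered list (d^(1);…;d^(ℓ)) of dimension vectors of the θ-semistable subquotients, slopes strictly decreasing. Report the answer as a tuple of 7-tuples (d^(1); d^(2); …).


Via rank(M_{q-1}∘⋯∘M_p): M ≅ I[1,3], I[2,2]^2, I[4,4], I[5,5]^2, I[5,7], I[7,7]^3.
μ_θ-semistable layers: μ^(1)=5; μ^(2)=5/3; μ^(3)=1; μ^(4)=-1/3; μ^(5)=-3; μ^(6)=-7

((0, 2, 0, 0, 0, 0, 0); (1, 1, 1, 0, 0, 0, 0); (0, 0, 0, 0, 2, 0, 0); (0, 0, 0, 0, 1, 1, 1); (0, 0, 0, 0, 0, 0, 3); (0, 0, 0, 1, 0, 0, 0))
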